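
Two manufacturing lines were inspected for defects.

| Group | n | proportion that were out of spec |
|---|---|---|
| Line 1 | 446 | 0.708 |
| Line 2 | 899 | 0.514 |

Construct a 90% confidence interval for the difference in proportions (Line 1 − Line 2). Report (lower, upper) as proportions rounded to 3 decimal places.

(0.149, 0.239)

The two standard errors are √(0.7080×0.2920/446) = 0.02153 and √(0.5140×0.4860/899) = 0.01667.
Because the samples are independent, SE_diff = √(0.02153² + 0.01667²) = 0.02723.
Using z* = 1.645 for 90%, ME = 1.645 × 0.02723 = 0.04479.
p̂₁ − p̂₂ = 0.1940; interval 0.1940 ± 0.04479 gives (0.149, 0.239).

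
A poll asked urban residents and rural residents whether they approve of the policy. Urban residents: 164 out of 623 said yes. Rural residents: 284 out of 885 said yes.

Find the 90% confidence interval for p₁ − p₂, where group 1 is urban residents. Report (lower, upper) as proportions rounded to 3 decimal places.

(-0.097, -0.019)

First, p̂₁ = 164/623 = 0.2632; p̂₂ = 284/885 = 0.3209.
The two standard errors are √(0.2632×0.7368/623) = 0.01764 and √(0.3209×0.6791/885) = 0.01569.
Because the samples are independent, SE_diff = √(0.01764² + 0.01569²) = 0.02361.
Using z* = 1.645 for 90%, ME = 1.645 × 0.02361 = 0.03884.
p̂₁ − p̂₂ = -0.0577; interval -0.0577 ± 0.03884 gives (-0.097, -0.019).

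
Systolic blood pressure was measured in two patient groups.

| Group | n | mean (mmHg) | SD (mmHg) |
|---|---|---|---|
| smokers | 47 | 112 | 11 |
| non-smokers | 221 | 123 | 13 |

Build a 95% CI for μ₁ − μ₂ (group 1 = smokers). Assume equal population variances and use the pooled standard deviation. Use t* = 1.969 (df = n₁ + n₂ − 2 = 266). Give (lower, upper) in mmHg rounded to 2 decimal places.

s_p = √[((n₁−1)s₁² + (n₂−1)s₂²)/(n₁+n₂−2)] = √[(46·11² + 220·13²)/266] = 12.6767.
SE = 12.6767·√(1/47 + 1/221) = 2.0362.
With t* = 1.969, margin = 1.969 × 2.0362 = 4.0093.
x̄₁ − x̄₂ = 112 − 123 = -11.0000; interval -11.0000 ± 4.0093 = (-15.01, -6.99).

(-15.01, -6.99)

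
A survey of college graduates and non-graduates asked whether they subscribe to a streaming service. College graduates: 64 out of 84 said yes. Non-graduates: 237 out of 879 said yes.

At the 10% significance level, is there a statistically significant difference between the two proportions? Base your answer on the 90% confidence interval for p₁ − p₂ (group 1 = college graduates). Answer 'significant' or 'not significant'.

p̂₁ = 64/84 = 0.7619 and p̂₂ = 237/879 = 0.2696.
SE₁ = √(p̂₁(1−p̂₁)/n₁) = √(0.7619·0.2381/84) = 0.04647; SE₂ = √(0.2696·0.7304/879) = 0.01497.
Independent samples: SE of the difference = √(SE₁² + SE₂²) = √(0.0021594609 + 0.0002241009) = 0.04882.
z* for 90% confidence is 1.645, so the margin of error is 1.645 × 0.04882 = 0.08031.
Point estimate p̂₁ − p̂₂ = 0.7619 − 0.2696 = 0.4923.
0.4923 ± 0.08031 → (0.41199, 0.57261).
The interval (0.41199, 0.57261) does not contain 0, so the difference is significant.

significant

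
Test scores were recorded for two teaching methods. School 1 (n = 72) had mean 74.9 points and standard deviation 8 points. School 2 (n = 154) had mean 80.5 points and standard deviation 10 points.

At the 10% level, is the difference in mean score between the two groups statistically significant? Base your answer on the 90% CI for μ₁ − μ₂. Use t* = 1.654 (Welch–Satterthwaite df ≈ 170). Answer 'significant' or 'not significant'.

significant

Per-group SEs: s₁/√n₁ = 8/√72 = 0.9428, s₂/√n₂ = 10/√154 = 0.8058.
Unpooled SE of the difference: √(0.88887184 + 0.64931364) = 1.2402.
Margin of error = t* · SE = 1.654 × 1.2402 = 2.0513.
x̄₁ − x̄₂ = 74.9 − 80.5 = -5.6000.
CI: -5.6000 ± 2.0513 = (-7.6513, -3.5487).
The interval (-7.6513, -3.5487) does not contain 0, so the difference is significant.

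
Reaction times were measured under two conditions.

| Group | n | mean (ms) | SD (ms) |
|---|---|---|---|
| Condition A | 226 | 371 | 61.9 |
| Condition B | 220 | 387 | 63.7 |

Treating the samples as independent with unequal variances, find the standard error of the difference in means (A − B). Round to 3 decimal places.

Per-group SEs: s₁/√n₁ = 61.9/√226 = 4.1175, s₂/√n₂ = 63.7/√220 = 4.2947.
Unpooled SE of the difference: √(16.95380625 + 18.44444809) = 5.9496.

5.950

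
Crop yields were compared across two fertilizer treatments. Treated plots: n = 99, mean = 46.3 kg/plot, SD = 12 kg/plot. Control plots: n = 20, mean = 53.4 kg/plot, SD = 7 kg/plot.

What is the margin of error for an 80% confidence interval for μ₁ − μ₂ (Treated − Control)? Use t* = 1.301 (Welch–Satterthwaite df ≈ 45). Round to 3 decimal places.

SE₁ = s₁/√n₁ = 12/√99 = 1.2060; SE₂ = 7/√20 = 1.5652.
Independent samples, unequal variances: SE_diff = √(SE₁² + SE₂²) = √(1.454436 + 2.44985104) = 1.9759.
t* = 1.301, so margin of error = 1.301 × 1.9759 = 2.5706.

2.571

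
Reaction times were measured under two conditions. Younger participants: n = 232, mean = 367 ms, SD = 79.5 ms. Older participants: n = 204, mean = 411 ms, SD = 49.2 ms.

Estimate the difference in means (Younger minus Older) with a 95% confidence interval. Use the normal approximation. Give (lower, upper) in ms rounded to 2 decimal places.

Per-group SEs: s₁/√n₁ = 79.5/√232 = 5.2194, s₂/√n₂ = 49.2/√204 = 3.4447.
Unpooled SE of the difference: √(27.24213636 + 11.86595809) = 6.2536.
Margin of error = z* · SE = 1.960 × 6.2536 = 12.2571.
x̄₁ − x̄₂ = 367 − 411 = -44.0000.
CI: -44.0000 ± 12.2571 = (-56.26, -31.74).

(-56.26, -31.74)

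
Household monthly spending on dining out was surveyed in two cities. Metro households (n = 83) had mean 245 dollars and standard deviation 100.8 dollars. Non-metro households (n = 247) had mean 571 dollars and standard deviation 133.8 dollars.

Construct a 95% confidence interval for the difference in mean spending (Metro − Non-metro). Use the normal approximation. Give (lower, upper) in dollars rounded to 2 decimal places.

Standard errors of each mean: 100.8/√83 = 11.0642 and 133.8/√247 = 8.5135.
SE(x̄₁ − x̄₂) = √(11.0642² + 8.5135²) = 13.9605 for independent samples with unequal variances.
With z* = 1.960, the margin is 1.960 × 13.9605 = 27.3626.
x̄₁ − x̄₂ = 245 − 571 = -326.0000; the interval is -326.0000 ± 27.3626 = (-353.36, -298.64).

(-353.36, -298.64)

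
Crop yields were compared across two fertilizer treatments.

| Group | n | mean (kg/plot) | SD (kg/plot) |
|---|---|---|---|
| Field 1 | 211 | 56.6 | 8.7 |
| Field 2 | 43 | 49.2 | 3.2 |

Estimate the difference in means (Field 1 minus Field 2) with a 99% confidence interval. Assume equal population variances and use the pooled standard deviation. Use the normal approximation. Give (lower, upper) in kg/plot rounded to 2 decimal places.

(3.93, 10.87)

Pooled variance s_p² = [210·8.7² + 42·3.2²] / (211+43−2) = 64.7817, so s_p = 8.0487.
SE_diff = s_p·√(1/n₁ + 1/n₂) = 8.0487·√(1/211 + 1/43) = 1.3467.
z* = 2.576; margin = 2.576 × 1.3467 = 3.4691.
Difference = 56.6 − 49.2 = 7.4000.
7.4000 ± 3.4691 → (3.93, 10.87).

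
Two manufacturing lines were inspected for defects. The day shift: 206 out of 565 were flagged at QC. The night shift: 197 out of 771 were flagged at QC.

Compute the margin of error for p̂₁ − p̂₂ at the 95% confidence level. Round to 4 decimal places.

Sample proportions: 206/565 = 0.3646, 197/771 = 0.2555.
Each SE is √(p̂(1−p̂)/n): √(0.3646·0.6354/565) = 0.02025 and √(0.2555·0.7445/771) = 0.01571.
SE(p̂₁ − p̂₂) = √(SE₁² + SE₂²) = √(0.0004100625 + 0.0002468041) = 0.02563, since the two samples are independent.
At 95% confidence z* = 1.960; margin = 1.960 × 0.02563 = 0.05023.

0.0502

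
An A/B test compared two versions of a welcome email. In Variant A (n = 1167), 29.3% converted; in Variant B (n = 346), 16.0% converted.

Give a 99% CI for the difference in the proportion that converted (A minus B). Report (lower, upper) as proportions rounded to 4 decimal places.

(0.0717, 0.1943)

The two standard errors are √(0.2930×0.7070/1167) = 0.01332 and √(0.1600×0.8400/346) = 0.01971.
Because the samples are independent, SE_diff = √(0.01332² + 0.01971²) = 0.02379.
Using z* = 2.576 for 99%, ME = 2.576 × 0.02379 = 0.06128.
p̂₁ − p̂₂ = 0.1330; interval 0.1330 ± 0.06128 gives (0.0717, 0.1943).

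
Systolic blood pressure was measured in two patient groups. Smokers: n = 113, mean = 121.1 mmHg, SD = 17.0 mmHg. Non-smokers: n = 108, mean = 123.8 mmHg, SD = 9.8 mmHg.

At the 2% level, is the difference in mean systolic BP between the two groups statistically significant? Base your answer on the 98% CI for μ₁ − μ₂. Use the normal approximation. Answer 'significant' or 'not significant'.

Per-group SEs: s₁/√n₁ = 17.0/√113 = 1.5992, s₂/√n₂ = 9.8/√108 = 0.9430.
Unpooled SE of the difference: √(2.55744064 + 0.889249) = 1.8565.
Margin of error = z* · SE = 2.326 × 1.8565 = 4.3182.
x̄₁ − x̄₂ = 121.1 − 123.8 = -2.7000.
CI: -2.7000 ± 4.3182 = (-7.0182, 1.6182).
The interval (-7.0182, 1.6182) contains 0, so the difference is not significant.

not significant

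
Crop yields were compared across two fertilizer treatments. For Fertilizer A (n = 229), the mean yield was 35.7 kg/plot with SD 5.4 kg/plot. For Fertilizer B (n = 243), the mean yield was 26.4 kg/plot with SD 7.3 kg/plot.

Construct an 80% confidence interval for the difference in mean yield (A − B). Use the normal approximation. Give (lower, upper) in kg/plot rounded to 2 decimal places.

Per-group SEs: s₁/√n₁ = 5.4/√229 = 0.3568, s₂/√n₂ = 7.3/√243 = 0.4683.
Unpooled SE of the difference: √(0.12730624 + 0.21930489) = 0.5887.
Margin of error = z* · SE = 1.282 × 0.5887 = 0.7547.
x̄₁ − x̄₂ = 35.7 − 26.4 = 9.3000.
CI: 9.3000 ± 0.7547 = (8.55, 10.05).

(8.55, 10.05)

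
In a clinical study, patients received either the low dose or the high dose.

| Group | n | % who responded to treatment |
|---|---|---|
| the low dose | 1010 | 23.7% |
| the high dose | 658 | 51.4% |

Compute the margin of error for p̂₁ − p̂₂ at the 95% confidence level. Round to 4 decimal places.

0.0463

The two standard errors are √(0.2370×0.7630/1010) = 0.01338 and √(0.5140×0.4860/658) = 0.01948.
Because the samples are independent, SE_diff = √(0.01338² + 0.01948²) = 0.02363.
Using z* = 1.960 for 95%, ME = 1.960 × 0.02363 = 0.04631.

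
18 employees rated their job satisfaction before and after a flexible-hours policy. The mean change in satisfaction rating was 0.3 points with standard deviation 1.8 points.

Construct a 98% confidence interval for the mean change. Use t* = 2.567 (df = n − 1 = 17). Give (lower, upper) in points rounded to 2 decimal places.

(-0.79, 1.39)

This is a matched-pairs design, so SE = s_d/√n = 1.8/√18 = 0.4243.
Margin = 2.567 × 0.4243 = 1.0892; the interval is 0.3 ± 1.0892 = (-0.79, 1.39).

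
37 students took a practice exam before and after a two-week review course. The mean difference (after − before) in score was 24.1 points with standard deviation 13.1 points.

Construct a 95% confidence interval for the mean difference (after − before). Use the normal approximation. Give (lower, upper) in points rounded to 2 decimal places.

(19.88, 28.32)

This is a matched-pairs design, so SE = s_d/√n = 13.1/√37 = 2.1536.
Margin = 1.960 × 2.1536 = 4.2211; the interval is 24.1 ± 4.2211 = (19.88, 28.32).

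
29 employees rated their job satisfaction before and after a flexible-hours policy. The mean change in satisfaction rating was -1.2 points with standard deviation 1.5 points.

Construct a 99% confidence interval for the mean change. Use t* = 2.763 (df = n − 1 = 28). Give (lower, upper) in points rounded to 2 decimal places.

This is a matched-pairs design, so SE = s_d/√n = 1.5/√29 = 0.2785.
Margin = 2.763 × 0.2785 = 0.7695; the interval is -1.2 ± 0.7695 = (-1.97, -0.43).

(-1.97, -0.43)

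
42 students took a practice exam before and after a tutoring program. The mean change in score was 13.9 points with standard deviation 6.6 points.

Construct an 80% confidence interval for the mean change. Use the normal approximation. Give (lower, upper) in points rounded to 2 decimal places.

(12.59, 15.21)

Paired design: SE = s_d/√n = 6.6/√42 = 1.0184.
z* = 1.282; margin of error = 1.282 × 1.0184 = 1.3056.
13.9 ± 1.3056 → (12.59, 15.21).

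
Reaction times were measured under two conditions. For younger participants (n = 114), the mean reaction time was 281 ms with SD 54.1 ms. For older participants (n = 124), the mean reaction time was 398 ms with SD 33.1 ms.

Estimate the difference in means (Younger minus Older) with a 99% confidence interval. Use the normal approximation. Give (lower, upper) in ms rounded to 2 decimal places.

(-132.13, -101.87)

SE₁ = s₁/√n₁ = 54.1/√114 = 5.0669; SE₂ = 33.1/√124 = 2.9725.
Independent samples, unequal variances: SE_diff = √(SE₁² + SE₂²) = √(25.67347561 + 8.83575625) = 5.8745.
z* = 2.576, so margin of error = 2.576 × 5.8745 = 15.1327.
Difference in means = 281 − 398 = -117.0000.
-117.0000 ± 15.1327 → (-132.13, -101.87).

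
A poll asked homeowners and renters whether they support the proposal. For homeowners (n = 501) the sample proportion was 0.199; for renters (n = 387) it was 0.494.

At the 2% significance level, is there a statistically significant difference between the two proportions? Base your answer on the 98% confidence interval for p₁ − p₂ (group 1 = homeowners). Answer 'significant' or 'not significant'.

SE₁ = √(p̂₁(1−p̂₁)/n₁) = √(0.1990·0.8010/501) = 0.01784; SE₂ = √(0.4940·0.5060/387) = 0.02541.
Independent samples: SE of the difference = √(SE₁² + SE₂²) = √(0.0003182656 + 0.0006456681) = 0.03105.
z* for 98% confidence is 2.326, so the margin of error is 2.326 × 0.03105 = 0.07222.
Point estimate p̂₁ − p̂₂ = 0.1990 − 0.4940 = -0.2950.
-0.2950 ± 0.07222 → (-0.36722, -0.22278).
The interval (-0.36722, -0.22278) does not contain 0, so the difference is significant.

significant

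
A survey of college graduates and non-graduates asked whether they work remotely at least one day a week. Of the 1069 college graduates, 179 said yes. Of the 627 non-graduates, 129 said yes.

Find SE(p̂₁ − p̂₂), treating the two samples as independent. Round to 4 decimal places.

0.0198

p̂₁ = 179/1069 = 0.1674 and p̂₂ = 129/627 = 0.2057.
SE₁ = √(p̂₁(1−p̂₁)/n₁) = √(0.1674·0.8326/1069) = 0.01142; SE₂ = √(0.2057·0.7943/627) = 0.01614.
Independent samples: SE of the difference = √(SE₁² + SE₂²) = √(0.0001304164 + 0.0002604996) = 0.01977.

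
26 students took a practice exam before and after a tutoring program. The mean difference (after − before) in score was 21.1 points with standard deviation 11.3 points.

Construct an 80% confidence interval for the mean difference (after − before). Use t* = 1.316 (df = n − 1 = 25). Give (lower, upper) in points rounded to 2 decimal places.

(18.18, 24.02)

This is a matched-pairs design, so SE = s_d/√n = 11.3/√26 = 2.2161.
Margin = 1.316 × 2.2161 = 2.9164; the interval is 21.1 ± 2.9164 = (18.18, 24.02).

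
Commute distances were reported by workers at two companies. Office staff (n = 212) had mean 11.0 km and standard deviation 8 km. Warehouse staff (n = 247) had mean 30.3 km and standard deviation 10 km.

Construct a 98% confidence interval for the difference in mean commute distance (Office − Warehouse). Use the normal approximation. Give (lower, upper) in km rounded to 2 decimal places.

Per-group SEs: s₁/√n₁ = 8/√212 = 0.5494, s₂/√n₂ = 10/√247 = 0.6363.
Unpooled SE of the difference: √(0.30184036 + 0.40487769) = 0.8407.
Margin of error = z* · SE = 2.326 × 0.8407 = 1.9555.
x̄₁ − x̄₂ = 11.0 − 30.3 = -19.3000.
CI: -19.3000 ± 1.9555 = (-21.26, -17.34).

(-21.26, -17.34)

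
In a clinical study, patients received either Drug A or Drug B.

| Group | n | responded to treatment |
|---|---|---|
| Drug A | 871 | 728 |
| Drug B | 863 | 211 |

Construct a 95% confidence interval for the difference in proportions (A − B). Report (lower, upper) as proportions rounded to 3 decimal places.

(0.554, 0.629)

Sample proportions: 728/871 = 0.8358, 211/863 = 0.2445.
Each SE is √(p̂(1−p̂)/n): √(0.8358·0.1642/871) = 0.01255 and √(0.2445·0.7555/863) = 0.01463.
SE(p̂₁ − p̂₂) = √(SE₁² + SE₂²) = √(0.0001575025 + 0.0002140369) = 0.01928, since the two samples are independent.
At 95% confidence z* = 1.960; margin = 1.960 × 0.01928 = 0.03779.
The difference is 0.8358 − 0.2445 = 0.5913, so the interval is 0.5913 ± 0.03779 = (0.554, 0.629).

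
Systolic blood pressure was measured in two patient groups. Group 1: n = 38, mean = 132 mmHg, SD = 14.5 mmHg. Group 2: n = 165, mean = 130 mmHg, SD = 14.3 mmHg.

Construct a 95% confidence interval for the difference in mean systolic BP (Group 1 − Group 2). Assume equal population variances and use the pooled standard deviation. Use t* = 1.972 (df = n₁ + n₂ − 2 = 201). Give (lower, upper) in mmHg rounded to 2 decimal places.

s_p = √[((n₁−1)s₁² + (n₂−1)s₂²)/(n₁+n₂−2)] = √[(37·14.5² + 164·14.3²)/201] = 14.3370.
SE = 14.3370·√(1/38 + 1/165) = 2.5797.
With t* = 1.972, margin = 1.972 × 2.5797 = 5.0872.
x̄₁ − x̄₂ = 132 − 130 = 2.0000; interval 2.0000 ± 5.0872 = (-3.09, 7.09).

(-3.09, 7.09)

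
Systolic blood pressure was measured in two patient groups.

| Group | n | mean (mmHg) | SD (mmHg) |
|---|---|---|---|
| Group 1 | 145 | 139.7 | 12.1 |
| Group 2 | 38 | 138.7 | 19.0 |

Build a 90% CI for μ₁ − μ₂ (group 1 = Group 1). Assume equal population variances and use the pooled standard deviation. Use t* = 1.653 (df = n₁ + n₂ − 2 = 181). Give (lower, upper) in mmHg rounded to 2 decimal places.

Pooled variance s_p² = [144·12.1² + 37·19.0²] / (145+38−2) = 190.2765, so s_p = 13.7941.
SE_diff = s_p·√(1/n₁ + 1/n₂) = 13.7941·√(1/145 + 1/38) = 2.5139.
t* = 1.653; margin = 1.653 × 2.5139 = 4.1555.
Difference = 139.7 − 138.7 = 1.0000.
1.0000 ± 4.1555 → (-3.16, 5.16).

(-3.16, 5.16)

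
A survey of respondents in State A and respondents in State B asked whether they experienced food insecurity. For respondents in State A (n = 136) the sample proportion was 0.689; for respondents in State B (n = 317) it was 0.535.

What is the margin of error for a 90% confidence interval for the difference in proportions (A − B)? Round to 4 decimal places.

The two standard errors are √(0.6890×0.3110/136) = 0.03969 and √(0.5350×0.4650/317) = 0.02801.
Because the samples are independent, SE_diff = √(0.03969² + 0.02801²) = 0.04858.
Using z* = 1.645 for 90%, ME = 1.645 × 0.04858 = 0.07991.

0.0799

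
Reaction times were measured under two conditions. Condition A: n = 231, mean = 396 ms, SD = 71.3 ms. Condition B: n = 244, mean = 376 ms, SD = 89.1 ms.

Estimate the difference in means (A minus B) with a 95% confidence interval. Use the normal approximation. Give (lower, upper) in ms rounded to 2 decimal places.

(5.52, 34.48)

SE₁ = s₁/√n₁ = 71.3/√231 = 4.6912; SE₂ = 89.1/√244 = 5.7040.
Independent samples, unequal variances: SE_diff = √(SE₁² + SE₂²) = √(22.00735744 + 32.535616) = 7.3853.
z* = 1.960, so margin of error = 1.960 × 7.3853 = 14.4752.
Difference in means = 396 − 376 = 20.0000.
20.0000 ± 14.4752 → (5.52, 34.48).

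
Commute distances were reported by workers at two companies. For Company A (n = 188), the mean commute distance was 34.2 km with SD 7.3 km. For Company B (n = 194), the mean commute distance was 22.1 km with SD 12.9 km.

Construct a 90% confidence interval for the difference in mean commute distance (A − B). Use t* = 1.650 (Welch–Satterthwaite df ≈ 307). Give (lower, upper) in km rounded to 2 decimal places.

(10.34, 13.86)

SE₁ = s₁/√n₁ = 7.3/√188 = 0.5324; SE₂ = 12.9/√194 = 0.9262.
Independent samples, unequal variances: SE_diff = √(SE₁² + SE₂²) = √(0.28344976 + 0.85784644) = 1.0683.
t* = 1.650, so margin of error = 1.650 × 1.0683 = 1.7627.
Difference in means = 34.2 − 22.1 = 12.1000.
12.1000 ± 1.7627 → (10.34, 13.86).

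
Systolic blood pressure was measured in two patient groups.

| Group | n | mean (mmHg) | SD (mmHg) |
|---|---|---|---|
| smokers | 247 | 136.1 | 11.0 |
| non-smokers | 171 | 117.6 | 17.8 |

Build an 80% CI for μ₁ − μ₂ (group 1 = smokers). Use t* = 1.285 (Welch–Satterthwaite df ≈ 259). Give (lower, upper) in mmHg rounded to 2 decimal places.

Per-group SEs: s₁/√n₁ = 11.0/√247 = 0.6999, s₂/√n₂ = 17.8/√171 = 1.3612.
Unpooled SE of the difference: √(0.48986001 + 1.85286544) = 1.5306.
Margin of error = t* · SE = 1.285 × 1.5306 = 1.9668.
x̄₁ − x̄₂ = 136.1 − 117.6 = 18.5000.
CI: 18.5000 ± 1.9668 = (16.53, 20.47).

(16.53, 20.47)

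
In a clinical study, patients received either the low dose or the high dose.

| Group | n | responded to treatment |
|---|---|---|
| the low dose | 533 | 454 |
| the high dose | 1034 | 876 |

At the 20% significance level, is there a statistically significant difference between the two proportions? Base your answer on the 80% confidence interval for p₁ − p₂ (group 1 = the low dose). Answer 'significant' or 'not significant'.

p̂₁ = 454/533 = 0.8518 and p̂₂ = 876/1034 = 0.8472.
SE₁ = √(p̂₁(1−p̂₁)/n₁) = √(0.8518·0.1482/533) = 0.01539; SE₂ = √(0.8472·0.1528/1034) = 0.01119.
Independent samples: SE of the difference = √(SE₁² + SE₂²) = √(0.0002368521 + 0.0001252161) = 0.01903.
z* for 80% confidence is 1.282, so the margin of error is 1.282 × 0.01903 = 0.02440.
Point estimate p̂₁ − p̂₂ = 0.8518 − 0.8472 = 0.0046.
0.0046 ± 0.02440 → (-0.01980, 0.02900).
The interval (-0.01980, 0.02900) contains 0, so the difference is not significant.

not significant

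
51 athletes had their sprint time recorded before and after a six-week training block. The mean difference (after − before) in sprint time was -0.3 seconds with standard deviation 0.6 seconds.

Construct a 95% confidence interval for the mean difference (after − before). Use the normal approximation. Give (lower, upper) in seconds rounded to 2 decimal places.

This is a matched-pairs design, so SE = s_d/√n = 0.6/√51 = 0.0840.
Margin = 1.960 × 0.0840 = 0.1646; the interval is -0.3 ± 0.1646 = (-0.46, -0.14).

(-0.46, -0.14)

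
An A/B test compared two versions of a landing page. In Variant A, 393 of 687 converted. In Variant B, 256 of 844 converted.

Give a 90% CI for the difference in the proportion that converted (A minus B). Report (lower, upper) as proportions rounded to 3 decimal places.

p̂₁ = 393/687 = 0.5721 and p̂₂ = 256/844 = 0.3033.
SE₁ = √(p̂₁(1−p̂₁)/n₁) = √(0.5721·0.4279/687) = 0.01888; SE₂ = √(0.3033·0.6967/844) = 0.01582.
Independent samples: SE of the difference = √(SE₁² + SE₂²) = √(0.0003564544 + 0.0002502724) = 0.02463.
z* for 90% confidence is 1.645, so the margin of error is 1.645 × 0.02463 = 0.04052.
Point estimate p̂₁ − p̂₂ = 0.5721 − 0.3033 = 0.2688.
0.2688 ± 0.04052 → (0.228, 0.309).

(0.228, 0.309)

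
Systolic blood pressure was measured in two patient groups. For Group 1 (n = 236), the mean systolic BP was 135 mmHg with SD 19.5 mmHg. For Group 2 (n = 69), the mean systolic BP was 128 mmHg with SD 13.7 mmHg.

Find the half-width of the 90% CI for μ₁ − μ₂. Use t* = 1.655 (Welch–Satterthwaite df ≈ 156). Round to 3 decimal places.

Per-group SEs: s₁/√n₁ = 19.5/√236 = 1.2693, s₂/√n₂ = 13.7/√69 = 1.6493.
Unpooled SE of the difference: √(1.61112249 + 2.72019049) = 2.0812.
Margin of error = t* · SE = 1.655 × 2.0812 = 3.4444.

3.444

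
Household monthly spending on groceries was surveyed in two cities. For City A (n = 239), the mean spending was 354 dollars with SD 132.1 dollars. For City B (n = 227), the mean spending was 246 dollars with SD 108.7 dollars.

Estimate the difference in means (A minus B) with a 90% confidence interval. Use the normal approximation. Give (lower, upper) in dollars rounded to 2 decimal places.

(89.60, 126.40)

SE₁ = s₁/√n₁ = 132.1/√239 = 8.5448; SE₂ = 108.7/√227 = 7.2147.
Independent samples, unequal variances: SE_diff = √(SE₁² + SE₂²) = √(73.01360704 + 52.05189609) = 11.1833.
z* = 1.645, so margin of error = 1.645 × 11.1833 = 18.3965.
Difference in means = 354 − 246 = 108.0000.
108.0000 ± 18.3965 → (89.60, 126.40).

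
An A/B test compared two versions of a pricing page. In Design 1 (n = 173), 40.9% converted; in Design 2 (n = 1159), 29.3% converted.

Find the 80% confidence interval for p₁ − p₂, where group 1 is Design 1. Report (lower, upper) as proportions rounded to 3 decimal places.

(0.065, 0.167)

SE₁ = √(p̂₁(1−p̂₁)/n₁) = √(0.4090·0.5910/173) = 0.03738; SE₂ = √(0.2930·0.7070/1159) = 0.01337.
Independent samples: SE of the difference = √(SE₁² + SE₂²) = √(0.0013972644 + 0.0001787569) = 0.03970.
z* for 80% confidence is 1.282, so the margin of error is 1.282 × 0.03970 = 0.05090.
Point estimate p̂₁ − p̂₂ = 0.4090 − 0.2930 = 0.1160.
0.1160 ± 0.05090 → (0.065, 0.167).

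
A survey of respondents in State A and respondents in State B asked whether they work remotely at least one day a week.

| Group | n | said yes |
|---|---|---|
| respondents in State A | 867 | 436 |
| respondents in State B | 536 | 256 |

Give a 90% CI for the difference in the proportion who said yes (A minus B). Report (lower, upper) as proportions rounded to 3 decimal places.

(-0.020, 0.070)

p̂₁ = 436/867 = 0.5029 and p̂₂ = 256/536 = 0.4776.
SE₁ = √(p̂₁(1−p̂₁)/n₁) = √(0.5029·0.4971/867) = 0.01698; SE₂ = √(0.4776·0.5224/536) = 0.02158.
Independent samples: SE of the difference = √(SE₁² + SE₂²) = √(0.0002883204 + 0.0004656964) = 0.02746.
z* for 90% confidence is 1.645, so the margin of error is 1.645 × 0.02746 = 0.04517.
Point estimate p̂₁ − p̂₂ = 0.5029 − 0.4776 = 0.0253.
0.0253 ± 0.04517 → (-0.020, 0.070).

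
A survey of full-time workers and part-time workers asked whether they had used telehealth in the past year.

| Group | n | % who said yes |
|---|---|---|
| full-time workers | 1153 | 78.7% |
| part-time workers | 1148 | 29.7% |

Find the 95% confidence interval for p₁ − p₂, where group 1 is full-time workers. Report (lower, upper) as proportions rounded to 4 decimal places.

Each SE is √(p̂(1−p̂)/n): √(0.7870·0.2130/1153) = 0.01206 and √(0.2970·0.7030/1148) = 0.01349.
SE(p̂₁ − p̂₂) = √(SE₁² + SE₂²) = √(0.0001454436 + 0.0001819801) = 0.01809, since the two samples are independent.
At 95% confidence z* = 1.960; margin = 1.960 × 0.01809 = 0.03546.
The difference is 0.7870 − 0.2970 = 0.4900, so the interval is 0.4900 ± 0.03546 = (0.4545, 0.5255).

(0.4545, 0.5255)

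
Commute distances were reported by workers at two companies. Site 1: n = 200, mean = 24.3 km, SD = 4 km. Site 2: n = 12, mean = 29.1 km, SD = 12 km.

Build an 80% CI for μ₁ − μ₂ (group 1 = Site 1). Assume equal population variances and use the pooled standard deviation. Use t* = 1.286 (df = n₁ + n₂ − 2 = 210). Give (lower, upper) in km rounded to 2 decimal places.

Pooled variance s_p² = [199·4² + 11·12²] / (200+12−2) = 22.7048, so s_p = 4.7650.
SE_diff = s_p·√(1/n₁ + 1/n₂) = 4.7650·√(1/200 + 1/12) = 1.4162.
t* = 1.286; margin = 1.286 × 1.4162 = 1.8212.
Difference = 24.3 − 29.1 = -4.8000.
-4.8000 ± 1.8212 → (-6.62, -2.98).

(-6.62, -2.98)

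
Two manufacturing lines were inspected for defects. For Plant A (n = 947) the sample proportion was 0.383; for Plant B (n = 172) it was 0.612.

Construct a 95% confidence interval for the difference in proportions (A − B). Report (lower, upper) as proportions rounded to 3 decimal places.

(-0.308, -0.150)

Each SE is √(p̂(1−p̂)/n): √(0.3830·0.6170/947) = 0.01580 and √(0.6120·0.3880/172) = 0.03716.
SE(p̂₁ − p̂₂) = √(SE₁² + SE₂²) = √(0.00024964 + 0.0013808656) = 0.04038, since the two samples are independent.
At 95% confidence z* = 1.960; margin = 1.960 × 0.04038 = 0.07914.
The difference is 0.3830 − 0.6120 = -0.2290, so the interval is -0.2290 ± 0.07914 = (-0.308, -0.150).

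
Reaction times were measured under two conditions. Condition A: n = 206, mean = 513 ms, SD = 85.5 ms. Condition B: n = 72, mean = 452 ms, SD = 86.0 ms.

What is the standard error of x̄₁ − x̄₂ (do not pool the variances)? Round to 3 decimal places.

SE₁ = s₁/√n₁ = 85.5/√206 = 5.9571; SE₂ = 86.0/√72 = 10.1352.
Independent samples, unequal variances: SE_diff = √(SE₁² + SE₂²) = √(35.48704041 + 102.72227904) = 11.7562.

11.756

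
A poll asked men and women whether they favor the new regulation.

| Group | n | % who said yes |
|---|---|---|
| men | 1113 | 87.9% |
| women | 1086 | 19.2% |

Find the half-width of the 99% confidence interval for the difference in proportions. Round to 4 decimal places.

0.0398

Each SE is √(p̂(1−p̂)/n): √(0.8790·0.1210/1113) = 0.00978 and √(0.1920·0.8080/1086) = 0.01195.
SE(p̂₁ − p̂₂) = √(SE₁² + SE₂²) = √(0.0000956484 + 0.0001428025) = 0.01544, since the two samples are independent.
At 99% confidence z* = 2.576; margin = 2.576 × 0.01544 = 0.03977.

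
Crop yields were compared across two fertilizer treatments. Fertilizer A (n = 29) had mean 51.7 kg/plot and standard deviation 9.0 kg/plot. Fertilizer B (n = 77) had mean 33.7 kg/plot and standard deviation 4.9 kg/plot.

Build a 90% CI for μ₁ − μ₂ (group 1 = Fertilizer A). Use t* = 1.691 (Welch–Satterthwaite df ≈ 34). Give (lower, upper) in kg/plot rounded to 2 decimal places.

SE₁ = s₁/√n₁ = 9.0/√29 = 1.6713; SE₂ = 4.9/√77 = 0.5584.
Independent samples, unequal variances: SE_diff = √(SE₁² + SE₂²) = √(2.79324369 + 0.31181056) = 1.7621.
t* = 1.691, so margin of error = 1.691 × 1.7621 = 2.9797.
Difference in means = 51.7 − 33.7 = 18.0000.
18.0000 ± 2.9797 → (15.02, 20.98).

(15.02, 20.98)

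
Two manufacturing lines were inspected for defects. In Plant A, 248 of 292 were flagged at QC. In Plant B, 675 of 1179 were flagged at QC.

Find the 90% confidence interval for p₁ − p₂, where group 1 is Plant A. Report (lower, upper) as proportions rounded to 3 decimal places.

(0.235, 0.319)

First, p̂₁ = 248/292 = 0.8493; p̂₂ = 675/1179 = 0.5725.
The two standard errors are √(0.8493×0.1507/292) = 0.02094 and √(0.5725×0.4275/1179) = 0.01441.
Because the samples are independent, SE_diff = √(0.02094² + 0.01441²) = 0.02542.
Using z* = 1.645 for 90%, ME = 1.645 × 0.02542 = 0.04182.
p̂₁ − p̂₂ = 0.2768; interval 0.2768 ± 0.04182 gives (0.235, 0.319).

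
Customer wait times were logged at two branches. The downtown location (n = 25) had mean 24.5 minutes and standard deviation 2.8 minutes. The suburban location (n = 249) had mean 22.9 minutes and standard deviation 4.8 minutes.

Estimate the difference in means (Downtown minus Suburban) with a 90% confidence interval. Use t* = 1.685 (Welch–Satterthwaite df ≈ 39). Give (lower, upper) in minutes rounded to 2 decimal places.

Per-group SEs: s₁/√n₁ = 2.8/√25 = 0.5600, s₂/√n₂ = 4.8/√249 = 0.3042.
Unpooled SE of the difference: √(0.3136 + 0.09253764) = 0.6373.
Margin of error = t* · SE = 1.685 × 0.6373 = 1.0739.
x̄₁ − x̄₂ = 24.5 − 22.9 = 1.6000.
CI: 1.6000 ± 1.0739 = (0.53, 2.67).

(0.53, 2.67)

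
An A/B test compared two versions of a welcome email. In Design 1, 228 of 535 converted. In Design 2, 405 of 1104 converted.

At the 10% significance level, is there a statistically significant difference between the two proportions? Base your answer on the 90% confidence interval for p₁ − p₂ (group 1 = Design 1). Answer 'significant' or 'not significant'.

significant

Sample proportions: 228/535 = 0.4262, 405/1104 = 0.3668.
Each SE is √(p̂(1−p̂)/n): √(0.4262·0.5738/535) = 0.02138 and √(0.3668·0.6332/1104) = 0.01450.
SE(p̂₁ − p̂₂) = √(SE₁² + SE₂²) = √(0.0004571044 + 0.00021025) = 0.02583, since the two samples are independent.
At 90% confidence z* = 1.645; margin = 1.645 × 0.02583 = 0.04249.
The difference is 0.4262 − 0.3668 = 0.0594, so the interval is 0.0594 ± 0.04249 = (0.01691, 0.10189).
The interval (0.01691, 0.10189) does not contain 0, so the difference is significant.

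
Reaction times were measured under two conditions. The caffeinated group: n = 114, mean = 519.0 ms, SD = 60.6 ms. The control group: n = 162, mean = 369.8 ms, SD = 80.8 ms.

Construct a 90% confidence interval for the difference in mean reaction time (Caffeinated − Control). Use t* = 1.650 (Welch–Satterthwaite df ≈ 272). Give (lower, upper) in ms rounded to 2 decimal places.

(135.15, 163.25)

Per-group SEs: s₁/√n₁ = 60.6/√114 = 5.6757, s₂/√n₂ = 80.8/√162 = 6.3482.
Unpooled SE of the difference: √(32.21357049 + 40.29964324) = 8.5155.
Margin of error = t* · SE = 1.650 × 8.5155 = 14.0506.
x̄₁ − x̄₂ = 519.0 − 369.8 = 149.2000.
CI: 149.2000 ± 14.0506 = (135.15, 163.25).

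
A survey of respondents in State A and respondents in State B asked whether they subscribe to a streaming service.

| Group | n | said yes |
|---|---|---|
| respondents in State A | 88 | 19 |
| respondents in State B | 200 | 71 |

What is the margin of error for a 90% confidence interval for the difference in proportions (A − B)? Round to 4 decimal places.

0.0911

First, p̂₁ = 19/88 = 0.2159; p̂₂ = 71/200 = 0.3550.
The two standard errors are √(0.2159×0.7841/88) = 0.04386 and √(0.3550×0.6450/200) = 0.03384.
Because the samples are independent, SE_diff = √(0.04386² + 0.03384²) = 0.05540.
Using z* = 1.645 for 90%, ME = 1.645 × 0.05540 = 0.09113.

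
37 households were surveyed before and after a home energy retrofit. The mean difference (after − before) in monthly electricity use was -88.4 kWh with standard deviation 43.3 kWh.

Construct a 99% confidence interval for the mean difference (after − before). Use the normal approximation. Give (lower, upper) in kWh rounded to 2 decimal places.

(-106.74, -70.06)

Paired design: SE = s_d/√n = 43.3/√37 = 7.1185.
z* = 2.576; margin of error = 2.576 × 7.1185 = 18.3373.
-88.4 ± 18.3373 → (-106.74, -70.06).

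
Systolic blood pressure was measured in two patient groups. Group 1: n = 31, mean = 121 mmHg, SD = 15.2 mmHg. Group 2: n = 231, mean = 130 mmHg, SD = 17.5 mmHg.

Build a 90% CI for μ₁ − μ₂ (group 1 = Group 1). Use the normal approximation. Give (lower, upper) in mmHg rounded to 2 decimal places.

Standard errors of each mean: 15.2/√31 = 2.7300 and 17.5/√231 = 1.1514.
SE(x̄₁ − x̄₂) = √(2.7300² + 1.1514²) = 2.9629 for independent samples with unequal variances.
With z* = 1.645, the margin is 1.645 × 2.9629 = 4.8740.
x̄₁ − x̄₂ = 121 − 130 = -9.0000; the interval is -9.0000 ± 4.8740 = (-13.87, -4.13).

(-13.87, -4.13)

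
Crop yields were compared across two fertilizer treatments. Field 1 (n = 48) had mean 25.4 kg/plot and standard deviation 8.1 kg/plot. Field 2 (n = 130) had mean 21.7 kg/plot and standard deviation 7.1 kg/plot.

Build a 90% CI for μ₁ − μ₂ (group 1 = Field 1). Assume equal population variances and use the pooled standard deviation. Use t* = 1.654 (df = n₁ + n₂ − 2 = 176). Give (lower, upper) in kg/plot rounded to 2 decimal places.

Pooled variance s_p² = [47·8.1² + 129·7.1²] / (48+130−2) = 54.4691, so s_p = 7.3803.
SE_diff = s_p·√(1/n₁ + 1/n₂) = 7.3803·√(1/48 + 1/130) = 1.2465.
t* = 1.654; margin = 1.654 × 1.2465 = 2.0617.
Difference = 25.4 − 21.7 = 3.7000.
3.7000 ± 2.0617 → (1.64, 5.76).

(1.64, 5.76)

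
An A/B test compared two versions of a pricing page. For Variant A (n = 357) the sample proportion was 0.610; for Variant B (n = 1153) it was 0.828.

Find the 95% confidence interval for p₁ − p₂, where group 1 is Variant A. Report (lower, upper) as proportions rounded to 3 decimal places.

Each SE is √(p̂(1−p̂)/n): √(0.6100·0.3900/357) = 0.02581 and √(0.8280·0.1720/1153) = 0.01111.
SE(p̂₁ − p̂₂) = √(SE₁² + SE₂²) = √(0.0006661561 + 0.0001234321) = 0.02810, since the two samples are independent.
At 95% confidence z* = 1.960; margin = 1.960 × 0.02810 = 0.05508.
The difference is 0.6100 − 0.8280 = -0.2180, so the interval is -0.2180 ± 0.05508 = (-0.273, -0.163).

(-0.273, -0.163)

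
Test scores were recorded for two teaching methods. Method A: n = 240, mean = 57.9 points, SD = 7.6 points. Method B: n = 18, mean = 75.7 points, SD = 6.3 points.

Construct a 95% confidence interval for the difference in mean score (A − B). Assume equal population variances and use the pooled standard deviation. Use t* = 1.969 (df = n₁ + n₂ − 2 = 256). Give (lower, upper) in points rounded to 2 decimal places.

s_p = √[((n₁−1)s₁² + (n₂−1)s₂²)/(n₁+n₂−2)] = √[(239·7.6² + 17·6.3²)/256] = 7.5206.
SE = 7.5206·√(1/240 + 1/18) = 1.8379.
With t* = 1.969, margin = 1.969 × 1.8379 = 3.6188.
x̄₁ − x̄₂ = 57.9 − 75.7 = -17.8000; interval -17.8000 ± 3.6188 = (-21.42, -14.18).

(-21.42, -14.18)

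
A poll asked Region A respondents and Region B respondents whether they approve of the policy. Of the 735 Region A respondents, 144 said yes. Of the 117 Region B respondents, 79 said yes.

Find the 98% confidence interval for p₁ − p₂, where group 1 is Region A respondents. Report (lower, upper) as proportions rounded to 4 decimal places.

(-0.5856, -0.3730)

Sample proportions: 144/735 = 0.1959, 79/117 = 0.6752.
Each SE is √(p̂(1−p̂)/n): √(0.1959·0.8041/735) = 0.01464 and √(0.6752·0.3248/117) = 0.04329.
SE(p̂₁ − p̂₂) = √(SE₁² + SE₂²) = √(0.0002143296 + 0.0018740241) = 0.04570, since the two samples are independent.
At 98% confidence z* = 2.326; margin = 2.326 × 0.04570 = 0.10630.
The difference is 0.1959 − 0.6752 = -0.4793, so the interval is -0.4793 ± 0.10630 = (-0.5856, -0.3730).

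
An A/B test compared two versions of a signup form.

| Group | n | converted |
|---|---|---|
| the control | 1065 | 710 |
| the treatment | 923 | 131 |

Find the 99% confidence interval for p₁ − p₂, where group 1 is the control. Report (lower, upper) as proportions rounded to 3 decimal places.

First, p̂₁ = 710/1065 = 0.6667; p̂₂ = 131/923 = 0.1419.
The two standard errors are √(0.6667×0.3333/1065) = 0.01444 and √(0.1419×0.8581/923) = 0.01149.
Because the samples are independent, SE_diff = √(0.01444² + 0.01149²) = 0.01845.
Using z* = 2.576 for 99%, ME = 2.576 × 0.01845 = 0.04753.
p̂₁ − p̂₂ = 0.5248; interval 0.5248 ± 0.04753 gives (0.477, 0.572).

(0.477, 0.572)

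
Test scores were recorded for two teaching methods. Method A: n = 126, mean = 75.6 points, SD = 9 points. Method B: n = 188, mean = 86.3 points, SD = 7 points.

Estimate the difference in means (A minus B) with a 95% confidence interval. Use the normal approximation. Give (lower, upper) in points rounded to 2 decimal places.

(-12.56, -8.84)

Per-group SEs: s₁/√n₁ = 9/√126 = 0.8018, s₂/√n₂ = 7/√188 = 0.5105.
Unpooled SE of the difference: √(0.64288324 + 0.26061025) = 0.9505.
Margin of error = z* · SE = 1.960 × 0.9505 = 1.8630.
x̄₁ − x̄₂ = 75.6 − 86.3 = -10.7000.
CI: -10.7000 ± 1.8630 = (-12.56, -8.84).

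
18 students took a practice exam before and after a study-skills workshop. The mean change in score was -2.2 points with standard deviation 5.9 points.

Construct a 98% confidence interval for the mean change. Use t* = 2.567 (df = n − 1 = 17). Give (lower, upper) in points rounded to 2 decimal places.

(-5.77, 1.37)

This is a matched-pairs design, so SE = s_d/√n = 5.9/√18 = 1.3906.
Margin = 2.567 × 1.3906 = 3.5697; the interval is -2.2 ± 3.5697 = (-5.77, 1.37).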